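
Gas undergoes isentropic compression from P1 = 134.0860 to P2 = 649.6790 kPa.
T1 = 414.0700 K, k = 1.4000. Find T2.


(k-1)/k = 0.2857
(P2/P1)^exp = 1.5697
T2 = 414.0700 * 1.5697 = 649.9473 K

649.9473 K


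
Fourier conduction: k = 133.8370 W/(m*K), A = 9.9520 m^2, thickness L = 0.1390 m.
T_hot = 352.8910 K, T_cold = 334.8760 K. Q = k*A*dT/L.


dT = 18.0150 K
Q = 133.8370 * 9.9520 * 18.0150 / 0.1390 = 172625.9282 W

172625.9282 W


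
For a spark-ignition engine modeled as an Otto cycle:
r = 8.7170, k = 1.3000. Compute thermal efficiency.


r^(k-1) = 1.9147
eta = 1 - 1/1.9147 = 0.4777 = 47.7736%

47.7736%


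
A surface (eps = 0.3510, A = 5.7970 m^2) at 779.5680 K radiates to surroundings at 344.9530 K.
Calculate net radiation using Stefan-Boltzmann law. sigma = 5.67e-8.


T^4 = 3.6933e+11
Tsurr^4 = 1.4159e+10
Q = 0.3510 * 5.67e-8 * 5.7970 * 3.5517e+11 = 40976.2467 W

40976.2467 W


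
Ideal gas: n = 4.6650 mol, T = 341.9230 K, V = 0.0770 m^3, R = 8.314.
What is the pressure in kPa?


P = nRT/V = 4.6650 * 8.314 * 341.9230 / 0.0770
= 13261.4186 / 0.0770 = 172226.2154 Pa = 172.2262 kPa

172.2262 kPa


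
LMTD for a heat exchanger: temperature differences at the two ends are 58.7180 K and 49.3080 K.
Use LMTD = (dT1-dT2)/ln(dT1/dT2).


dT1/dT2 = 1.1908
ln(dT1/dT2) = 0.1747
LMTD = 9.4100 / 0.1747 = 53.8761 K

53.8761 K


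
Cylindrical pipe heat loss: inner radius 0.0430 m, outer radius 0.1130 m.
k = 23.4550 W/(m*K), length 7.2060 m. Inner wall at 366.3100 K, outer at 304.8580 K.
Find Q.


dT = 61.4520 K
ln(ro/ri) = 0.9662
Q = 2*pi*23.4550*7.2060*61.4520 / 0.9662 = 67543.5806 W

67543.5806 W


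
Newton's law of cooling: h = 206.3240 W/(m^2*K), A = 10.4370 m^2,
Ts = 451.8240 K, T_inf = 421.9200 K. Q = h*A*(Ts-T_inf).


dT = 29.9040 K
Q = 206.3240 * 10.4370 * 29.9040 = 64395.3809 W

64395.3809 W


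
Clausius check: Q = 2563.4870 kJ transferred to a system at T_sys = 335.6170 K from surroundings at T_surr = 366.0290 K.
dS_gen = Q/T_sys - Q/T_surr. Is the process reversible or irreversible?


dS_sys = 2563.4870/335.6170 = 7.6381 kJ/K
dS_surr = -2563.4870/366.0290 = -7.0035 kJ/K
dS_gen = 7.6381 - 7.0035 = 0.6346 kJ/K (irreversible)

dS_gen = 0.6346 kJ/K, irreversible


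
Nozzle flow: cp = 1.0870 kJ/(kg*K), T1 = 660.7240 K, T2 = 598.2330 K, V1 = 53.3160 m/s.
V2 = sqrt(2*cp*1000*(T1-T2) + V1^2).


dT = 62.4910 K
2*cp*1000*dT = 135855.4340
V1^2 = 2842.5959
V2 = sqrt(138698.0299) = 372.4218 m/s

372.4218 m/s


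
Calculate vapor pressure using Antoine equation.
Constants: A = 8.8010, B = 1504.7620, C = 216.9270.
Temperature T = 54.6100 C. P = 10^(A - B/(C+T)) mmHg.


C+T = 271.5370
B/(C+T) = 5.5416
log10(P) = 8.8010 - 5.5416 = 3.2594
P = 10^3.2594 = 1816.9950 mmHg

1816.9950 mmHg


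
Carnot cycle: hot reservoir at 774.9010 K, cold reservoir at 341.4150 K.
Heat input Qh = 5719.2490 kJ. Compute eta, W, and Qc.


eta = 1 - 341.4150/774.9010 = 0.5594
W = 0.5594 * 5719.2490 = 3199.3950 kJ
Qc = 5719.2490 - 3199.3950 = 2519.8540 kJ

eta = 55.9408%, W = 3199.3950 kJ, Qc = 2519.8540 kJ


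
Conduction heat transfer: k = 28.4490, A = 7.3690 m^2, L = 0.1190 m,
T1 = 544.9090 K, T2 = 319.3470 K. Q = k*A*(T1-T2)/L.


dT = 225.5620 K
Q = 28.4490 * 7.3690 * 225.5620 / 0.1190 = 397369.5066 W

397369.5066 W


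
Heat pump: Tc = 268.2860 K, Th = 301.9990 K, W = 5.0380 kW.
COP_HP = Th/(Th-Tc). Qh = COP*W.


COP = 301.9990 / 33.7130 = 8.9579
Qh = 8.9579 * 5.0380 = 45.1301 kW

COP = 8.9579, Qh = 45.1301 kW


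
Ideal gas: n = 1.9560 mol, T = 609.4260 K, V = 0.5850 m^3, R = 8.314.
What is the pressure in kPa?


P = nRT/V = 1.9560 * 8.314 * 609.4260 / 0.5850
= 9910.5977 / 0.5850 = 16941.1927 Pa = 16.9412 kPa

16.9412 kPa


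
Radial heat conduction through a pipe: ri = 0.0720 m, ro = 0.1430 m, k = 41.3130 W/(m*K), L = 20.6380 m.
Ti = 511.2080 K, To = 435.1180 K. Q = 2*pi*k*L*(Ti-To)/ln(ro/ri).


dT = 76.0900 K
ln(ro/ri) = 0.6862
Q = 2*pi*41.3130*20.6380*76.0900 / 0.6862 = 594052.2981 W

594052.2981 W


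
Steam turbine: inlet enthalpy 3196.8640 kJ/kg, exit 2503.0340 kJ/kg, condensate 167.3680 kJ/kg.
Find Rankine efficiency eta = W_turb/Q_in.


W = 693.8300 kJ/kg
Q_in = 3029.4960 kJ/kg
eta = 0.2290 = 22.9025%

eta = 22.9025%


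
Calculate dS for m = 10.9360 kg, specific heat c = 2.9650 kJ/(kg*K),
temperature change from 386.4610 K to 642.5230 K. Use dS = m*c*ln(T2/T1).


T2/T1 = 1.6626
ln(T2/T1) = 0.5084
dS = 10.9360 * 2.9650 * 0.5084 = 16.4841 kJ/K

16.4841 kJ/K


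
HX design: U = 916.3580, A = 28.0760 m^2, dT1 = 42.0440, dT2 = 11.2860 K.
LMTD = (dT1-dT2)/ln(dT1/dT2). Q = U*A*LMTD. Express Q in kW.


LMTD = 23.3874 K
Q = 916.3580 * 28.0760 * 23.3874 = 601702.7564 W = 601.7028 kW

601.7028 kW


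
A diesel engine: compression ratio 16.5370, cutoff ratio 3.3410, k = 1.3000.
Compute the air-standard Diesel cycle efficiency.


r^(k-1) = 2.3203
rc^k = 4.7978
eta = 0.4622 = 46.2168%

46.2168%


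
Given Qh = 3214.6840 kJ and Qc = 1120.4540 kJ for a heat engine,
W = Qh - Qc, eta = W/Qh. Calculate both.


W = 3214.6840 - 1120.4540 = 2094.2300 kJ
eta = 2094.2300 / 3214.6840 = 0.6515 = 65.1457%

W = 2094.2300 kJ, eta = 65.1457%


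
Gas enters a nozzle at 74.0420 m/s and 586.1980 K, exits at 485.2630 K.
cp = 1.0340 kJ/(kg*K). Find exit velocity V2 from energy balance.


dT = 100.9350 K
2*cp*1000*dT = 208733.5800
V1^2 = 5482.2178
V2 = sqrt(214215.7978) = 462.8345 m/s

462.8345 m/s


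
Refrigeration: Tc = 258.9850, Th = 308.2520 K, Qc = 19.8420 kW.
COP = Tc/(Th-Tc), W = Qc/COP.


COP = 258.9850 / 49.2670 = 5.2568
W = 19.8420 / 5.2568 = 3.7746 kW

COP = 5.2568, W = 3.7746 kW


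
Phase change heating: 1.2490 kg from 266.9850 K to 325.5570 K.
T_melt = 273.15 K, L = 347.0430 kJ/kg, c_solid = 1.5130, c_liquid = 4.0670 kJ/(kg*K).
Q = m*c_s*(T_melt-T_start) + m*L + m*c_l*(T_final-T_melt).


Q1 (sensible, solid) = 1.2490 * 1.5130 * 6.1650 = 11.6502 kJ
Q2 (latent) = 1.2490 * 347.0430 = 433.4567 kJ
Q3 (sensible, liquid) = 1.2490 * 4.0670 * 52.4070 = 266.2109 kJ
Q_total = 711.3179 kJ

711.3179 kJ


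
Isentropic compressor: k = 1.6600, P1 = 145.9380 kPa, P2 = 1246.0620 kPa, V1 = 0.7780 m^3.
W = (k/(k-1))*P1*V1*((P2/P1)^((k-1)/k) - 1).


(k-1)/k = 0.3976
(P2/P1)^exp = 2.3459
W = 2.5152 * 145.9380 * 0.7780 * (2.3459 - 1) = 384.3402 kJ

384.3402 kJ


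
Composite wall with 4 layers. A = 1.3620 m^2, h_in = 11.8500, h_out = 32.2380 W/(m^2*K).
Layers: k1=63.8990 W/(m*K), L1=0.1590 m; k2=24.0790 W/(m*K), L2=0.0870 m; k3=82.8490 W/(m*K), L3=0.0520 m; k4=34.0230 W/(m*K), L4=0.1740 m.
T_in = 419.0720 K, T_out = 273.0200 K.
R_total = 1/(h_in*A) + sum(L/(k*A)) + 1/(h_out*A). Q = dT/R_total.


R_conv_in = 1/(11.8500*1.3620) = 0.0620
R_1 = 0.1590/(63.8990*1.3620) = 0.0018
R_2 = 0.0870/(24.0790*1.3620) = 0.0027
R_3 = 0.0520/(82.8490*1.3620) = 0.0005
R_4 = 0.1740/(34.0230*1.3620) = 0.0038
R_conv_out = 1/(32.2380*1.3620) = 0.0228
R_total = 0.0934 K/W
Q = 146.0520 / 0.0934 = 1563.2353 W

R_total = 0.0934 K/W, Q = 1563.2353 W


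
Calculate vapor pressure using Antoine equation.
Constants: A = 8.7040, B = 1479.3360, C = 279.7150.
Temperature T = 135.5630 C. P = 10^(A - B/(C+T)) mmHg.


C+T = 415.2780
B/(C+T) = 3.5623
log10(P) = 8.7040 - 3.5623 = 5.1417
P = 10^5.1417 = 138586.5991 mmHg

138586.5991 mmHg


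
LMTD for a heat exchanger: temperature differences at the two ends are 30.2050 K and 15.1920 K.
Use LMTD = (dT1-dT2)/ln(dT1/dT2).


dT1/dT2 = 1.9882
ln(dT1/dT2) = 0.6872
LMTD = 15.0130 / 0.6872 = 21.8454 K

21.8454 K


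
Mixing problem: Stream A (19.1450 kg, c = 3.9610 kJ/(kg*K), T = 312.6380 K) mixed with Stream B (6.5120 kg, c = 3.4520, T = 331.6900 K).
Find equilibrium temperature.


num = 31164.5855
den = 98.3128
Tf = 316.9943 K

316.9943 K


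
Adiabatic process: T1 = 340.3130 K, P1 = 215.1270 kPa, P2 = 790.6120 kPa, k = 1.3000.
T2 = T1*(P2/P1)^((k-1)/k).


(k-1)/k = 0.2308
(P2/P1)^exp = 1.3504
T2 = 340.3130 * 1.3504 = 459.5419 K

459.5419 K


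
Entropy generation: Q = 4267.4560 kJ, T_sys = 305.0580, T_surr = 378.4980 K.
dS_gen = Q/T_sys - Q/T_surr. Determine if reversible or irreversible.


dS_sys = 4267.4560/305.0580 = 13.9890 kJ/K
dS_surr = -4267.4560/378.4980 = -11.2747 kJ/K
dS_gen = 13.9890 - 11.2747 = 2.7143 kJ/K (irreversible)

dS_gen = 2.7143 kJ/K, irreversible


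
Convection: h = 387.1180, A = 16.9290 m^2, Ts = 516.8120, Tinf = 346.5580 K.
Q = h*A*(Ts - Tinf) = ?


dT = 170.2540 K
Q = 387.1180 * 16.9290 * 170.2540 = 1115763.1000 W

1115763.1000 W


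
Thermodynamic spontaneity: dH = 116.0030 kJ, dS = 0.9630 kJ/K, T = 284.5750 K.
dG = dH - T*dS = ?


T*dS = 284.5750 * 0.9630 = 274.0457 kJ
dG = 116.0030 - 274.0457 = -158.0427 kJ (spontaneous)

dG = -158.0427 kJ, spontaneous


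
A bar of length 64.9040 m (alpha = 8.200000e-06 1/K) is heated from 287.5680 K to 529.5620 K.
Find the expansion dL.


dT = 241.9940 K
dL = 8.200000e-06 * 64.9040 * 241.9940 = 0.128792 m
L_final = 65.032792 m

dL = 0.128792 m


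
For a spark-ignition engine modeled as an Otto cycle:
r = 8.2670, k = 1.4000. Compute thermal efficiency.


r^(k-1) = 2.3278
eta = 1 - 1/2.3278 = 0.5704 = 57.0403%

57.0403%


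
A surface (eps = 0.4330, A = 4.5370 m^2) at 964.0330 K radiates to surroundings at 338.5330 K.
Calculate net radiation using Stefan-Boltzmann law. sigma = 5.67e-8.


T^4 = 8.6371e+11
Tsurr^4 = 1.3134e+10
Q = 0.4330 * 5.67e-8 * 4.5370 * 8.5058e+11 = 94744.1491 W

94744.1491 W


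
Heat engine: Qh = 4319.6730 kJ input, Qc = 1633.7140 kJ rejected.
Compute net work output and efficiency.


W = 4319.6730 - 1633.7140 = 2685.9590 kJ
eta = 2685.9590 / 4319.6730 = 0.6218 = 62.1797%

W = 2685.9590 kJ, eta = 62.1797%


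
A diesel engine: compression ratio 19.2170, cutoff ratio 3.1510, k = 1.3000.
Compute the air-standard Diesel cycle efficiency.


r^(k-1) = 2.4272
rc^k = 4.4461
eta = 0.4923 = 49.2258%

49.2258%


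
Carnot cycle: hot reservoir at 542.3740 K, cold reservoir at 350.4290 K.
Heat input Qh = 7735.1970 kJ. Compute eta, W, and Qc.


eta = 1 - 350.4290/542.3740 = 0.3539
W = 0.3539 * 7735.1970 = 2737.4697 kJ
Qc = 7735.1970 - 2737.4697 = 4997.7273 kJ

eta = 35.3898%, W = 2737.4697 kJ, Qc = 4997.7273 kJ


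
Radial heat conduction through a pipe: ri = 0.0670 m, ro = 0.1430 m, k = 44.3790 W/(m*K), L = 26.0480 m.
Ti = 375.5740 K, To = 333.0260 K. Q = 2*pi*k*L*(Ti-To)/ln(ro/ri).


dT = 42.5480 K
ln(ro/ri) = 0.7582
Q = 2*pi*44.3790*26.0480*42.5480 / 0.7582 = 407619.1912 W

407619.1912 W


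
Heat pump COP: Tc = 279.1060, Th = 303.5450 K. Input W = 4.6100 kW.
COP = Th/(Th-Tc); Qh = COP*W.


COP = 303.5450 / 24.4390 = 12.4205
Qh = 12.4205 * 4.6100 = 57.2586 kW

COP = 12.4205, Qh = 57.2586 kW


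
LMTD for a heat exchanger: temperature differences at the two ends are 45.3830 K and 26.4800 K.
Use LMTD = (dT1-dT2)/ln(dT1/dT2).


dT1/dT2 = 1.7139
ln(dT1/dT2) = 0.5387
LMTD = 18.9030 / 0.5387 = 35.0869 K

35.0869 K


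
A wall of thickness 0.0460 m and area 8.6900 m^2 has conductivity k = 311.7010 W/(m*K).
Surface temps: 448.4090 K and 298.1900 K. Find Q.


dT = 150.2190 K
Q = 311.7010 * 8.6900 * 150.2190 / 0.0460 = 8845553.3650 W

8845553.3650 W


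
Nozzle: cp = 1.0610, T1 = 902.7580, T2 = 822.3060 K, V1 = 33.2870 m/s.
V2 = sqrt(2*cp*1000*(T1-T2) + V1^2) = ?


dT = 80.4520 K
2*cp*1000*dT = 170719.1440
V1^2 = 1108.0244
V2 = sqrt(171827.1684) = 414.5204 m/s

414.5204 m/s


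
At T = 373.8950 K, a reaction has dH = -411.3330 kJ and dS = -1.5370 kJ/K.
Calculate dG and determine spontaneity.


T*dS = 373.8950 * -1.5370 = -574.6766 kJ
dG = -411.3330 + 574.6766 = 163.3436 kJ (non-spontaneous)

dG = 163.3436 kJ, non-spontaneous


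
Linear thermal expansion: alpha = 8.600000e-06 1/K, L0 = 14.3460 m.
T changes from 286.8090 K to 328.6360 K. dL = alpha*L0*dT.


dT = 41.8270 K
dL = 8.600000e-06 * 14.3460 * 41.8270 = 0.005160 m
L_final = 14.351160 m

dL = 0.005160 m


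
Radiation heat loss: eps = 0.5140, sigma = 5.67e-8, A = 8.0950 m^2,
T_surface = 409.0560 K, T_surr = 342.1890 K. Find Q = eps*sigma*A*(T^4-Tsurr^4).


T^4 = 2.7998e+10
Tsurr^4 = 1.3711e+10
Q = 0.5140 * 5.67e-8 * 8.0950 * 1.4287e+10 = 3370.6743 W

3370.6743 W


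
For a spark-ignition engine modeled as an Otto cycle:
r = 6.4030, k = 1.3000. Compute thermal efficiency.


r^(k-1) = 1.7455
eta = 1 - 1/1.7455 = 0.4271 = 42.7092%

42.7092%


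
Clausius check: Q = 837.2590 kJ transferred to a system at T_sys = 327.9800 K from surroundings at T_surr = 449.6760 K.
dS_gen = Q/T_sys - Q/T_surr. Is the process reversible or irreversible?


dS_sys = 837.2590/327.9800 = 2.5528 kJ/K
dS_surr = -837.2590/449.6760 = -1.8619 kJ/K
dS_gen = 2.5528 - 1.8619 = 0.6909 kJ/K (irreversible)

dS_gen = 0.6909 kJ/K, irreversible


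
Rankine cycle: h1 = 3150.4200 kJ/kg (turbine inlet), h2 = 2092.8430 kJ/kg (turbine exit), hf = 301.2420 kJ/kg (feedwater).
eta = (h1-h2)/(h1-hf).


W = 1057.5770 kJ/kg
Q_in = 2849.1780 kJ/kg
eta = 0.3712 = 37.1187%

eta = 37.1187%


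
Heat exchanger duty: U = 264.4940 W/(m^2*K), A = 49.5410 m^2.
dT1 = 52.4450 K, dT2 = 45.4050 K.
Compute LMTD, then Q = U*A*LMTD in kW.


LMTD = 48.8405 K
Q = 264.4940 * 49.5410 * 48.8405 = 639971.1376 W = 639.9711 kW

639.9711 kW


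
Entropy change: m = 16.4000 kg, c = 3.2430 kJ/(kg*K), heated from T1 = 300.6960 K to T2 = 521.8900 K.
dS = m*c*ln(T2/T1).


T2/T1 = 1.7356
ln(T2/T1) = 0.5514
dS = 16.4000 * 3.2430 * 0.5514 = 29.3240 kJ/K

29.3240 kJ/K


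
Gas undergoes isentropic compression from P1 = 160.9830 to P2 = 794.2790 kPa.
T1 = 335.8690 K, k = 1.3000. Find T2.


(k-1)/k = 0.2308
(P2/P1)^exp = 1.4453
T2 = 335.8690 * 1.4453 = 485.4422 K

485.4422 K


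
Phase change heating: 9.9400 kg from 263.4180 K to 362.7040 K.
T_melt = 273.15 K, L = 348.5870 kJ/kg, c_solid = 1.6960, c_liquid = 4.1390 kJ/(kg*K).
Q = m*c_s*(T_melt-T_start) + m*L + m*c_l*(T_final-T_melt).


Q1 (sensible, solid) = 9.9400 * 1.6960 * 9.7320 = 164.0644 kJ
Q2 (latent) = 9.9400 * 348.5870 = 3464.9548 kJ
Q3 (sensible, liquid) = 9.9400 * 4.1390 * 89.5540 = 3684.4002 kJ
Q_total = 7313.4194 kJ

7313.4194 kJ


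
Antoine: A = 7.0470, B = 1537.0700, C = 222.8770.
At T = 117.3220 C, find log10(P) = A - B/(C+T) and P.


C+T = 340.1990
B/(C+T) = 4.5181
log10(P) = 7.0470 - 4.5181 = 2.5289
P = 10^2.5289 = 337.9483 mmHg

337.9483 mmHg


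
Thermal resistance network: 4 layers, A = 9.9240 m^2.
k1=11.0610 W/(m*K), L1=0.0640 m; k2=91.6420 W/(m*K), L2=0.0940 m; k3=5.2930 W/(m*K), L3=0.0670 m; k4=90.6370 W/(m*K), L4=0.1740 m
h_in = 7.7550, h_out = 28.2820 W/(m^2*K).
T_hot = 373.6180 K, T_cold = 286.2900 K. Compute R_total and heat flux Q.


R_conv_in = 1/(7.7550*9.9240) = 0.0130
R_1 = 0.0640/(11.0610*9.9240) = 0.0006
R_2 = 0.0940/(91.6420*9.9240) = 0.0001
R_3 = 0.0670/(5.2930*9.9240) = 0.0013
R_4 = 0.1740/(90.6370*9.9240) = 0.0002
R_conv_out = 1/(28.2820*9.9240) = 0.0036
R_total = 0.0187 K/W
Q = 87.3280 / 0.0187 = 4666.9729 W

R_total = 0.0187 K/W, Q = 4666.9729 W


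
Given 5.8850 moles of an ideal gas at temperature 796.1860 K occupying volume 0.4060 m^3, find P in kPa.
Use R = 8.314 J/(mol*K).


P = nRT/V = 5.8850 * 8.314 * 796.1860 / 0.4060
= 38955.7010 / 0.4060 = 95950.0025 Pa = 95.9500 kPa

95.9500 kPa


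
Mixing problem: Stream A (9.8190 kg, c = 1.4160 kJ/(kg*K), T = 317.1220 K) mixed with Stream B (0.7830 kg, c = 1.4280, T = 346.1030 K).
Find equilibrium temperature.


num = 4796.1565
den = 15.0218
Tf = 319.2792 K

319.2792 K


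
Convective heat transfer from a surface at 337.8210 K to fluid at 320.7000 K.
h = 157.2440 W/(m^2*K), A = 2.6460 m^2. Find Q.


dT = 17.1210 K
Q = 157.2440 * 2.6460 * 17.1210 = 7123.4938 W

7123.4938 W


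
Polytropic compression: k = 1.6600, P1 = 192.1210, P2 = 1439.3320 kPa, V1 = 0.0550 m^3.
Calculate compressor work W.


(k-1)/k = 0.3976
(P2/P1)^exp = 2.2270
W = 2.5152 * 192.1210 * 0.0550 * (2.2270 - 1) = 32.6106 kJ

32.6106 kJ


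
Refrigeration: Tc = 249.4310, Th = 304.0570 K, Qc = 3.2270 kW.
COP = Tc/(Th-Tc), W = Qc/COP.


COP = 249.4310 / 54.6260 = 4.5662
W = 3.2270 / 4.5662 = 0.7067 kW

COP = 4.5662, W = 0.7067 kW


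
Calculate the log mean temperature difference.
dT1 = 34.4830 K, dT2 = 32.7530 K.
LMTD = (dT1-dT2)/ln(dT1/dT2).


dT1/dT2 = 1.0528
ln(dT1/dT2) = 0.0515
LMTD = 1.7300 / 0.0515 = 33.6106 K

33.6106 K


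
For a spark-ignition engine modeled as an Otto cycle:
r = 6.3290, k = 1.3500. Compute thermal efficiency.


r^(k-1) = 1.9075
eta = 1 - 1/1.9075 = 0.4758 = 47.5757%

47.5757%


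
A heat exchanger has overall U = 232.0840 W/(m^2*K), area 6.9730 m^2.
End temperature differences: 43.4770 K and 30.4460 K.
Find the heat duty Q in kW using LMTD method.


LMTD = 36.5754 K
Q = 232.0840 * 6.9730 * 36.5754 = 59190.8107 W = 59.1908 kW

59.1908 kW


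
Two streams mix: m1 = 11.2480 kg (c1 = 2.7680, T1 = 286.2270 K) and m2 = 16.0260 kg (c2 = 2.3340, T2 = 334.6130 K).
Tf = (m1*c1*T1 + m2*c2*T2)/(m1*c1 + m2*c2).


num = 21427.6178
den = 68.5391
Tf = 312.6333 K

312.6333 K


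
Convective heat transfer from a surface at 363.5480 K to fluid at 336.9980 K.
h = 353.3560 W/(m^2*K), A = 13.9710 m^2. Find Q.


dT = 26.5500 K
Q = 353.3560 * 13.9710 * 26.5500 = 131070.3587 W

131070.3587 W


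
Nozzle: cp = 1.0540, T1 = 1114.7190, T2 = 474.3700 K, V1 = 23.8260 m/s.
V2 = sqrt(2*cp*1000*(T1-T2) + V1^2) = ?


dT = 640.3490 K
2*cp*1000*dT = 1349855.6920
V1^2 = 567.6783
V2 = sqrt(1350423.3703) = 1162.0772 m/s

1162.0772 m/s


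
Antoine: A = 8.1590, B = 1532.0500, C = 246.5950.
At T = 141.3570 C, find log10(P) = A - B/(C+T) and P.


C+T = 387.9520
B/(C+T) = 3.9491
log10(P) = 8.1590 - 3.9491 = 4.2099
P = 10^4.2099 = 16215.4491 mmHg

16215.4491 mmHg


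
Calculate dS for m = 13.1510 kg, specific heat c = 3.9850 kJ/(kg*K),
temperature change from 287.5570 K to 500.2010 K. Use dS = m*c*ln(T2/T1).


T2/T1 = 1.7395
ln(T2/T1) = 0.5536
dS = 13.1510 * 3.9850 * 0.5536 = 29.0118 kJ/K

29.0118 kJ/K


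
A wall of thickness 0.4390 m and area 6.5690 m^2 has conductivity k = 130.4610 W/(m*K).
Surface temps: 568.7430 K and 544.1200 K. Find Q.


dT = 24.6230 K
Q = 130.4610 * 6.5690 * 24.6230 / 0.4390 = 48068.0396 W

48068.0396 W


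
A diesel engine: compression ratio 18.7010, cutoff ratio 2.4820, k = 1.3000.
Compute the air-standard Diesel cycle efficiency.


r^(k-1) = 2.4075
rc^k = 3.2602
eta = 0.5127 = 51.2704%

51.2704%


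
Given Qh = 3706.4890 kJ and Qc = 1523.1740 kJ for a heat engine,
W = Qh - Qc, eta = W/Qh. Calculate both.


W = 3706.4890 - 1523.1740 = 2183.3150 kJ
eta = 2183.3150 / 3706.4890 = 0.5891 = 58.9052%

W = 2183.3150 kJ, eta = 58.9052%


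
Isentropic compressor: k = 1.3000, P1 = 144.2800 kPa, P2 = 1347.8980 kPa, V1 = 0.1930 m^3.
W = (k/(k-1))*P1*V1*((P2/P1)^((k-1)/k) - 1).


(k-1)/k = 0.2308
(P2/P1)^exp = 1.6748
W = 4.3333 * 144.2800 * 0.1930 * (1.6748 - 1) = 81.4196 kJ

81.4196 kJ


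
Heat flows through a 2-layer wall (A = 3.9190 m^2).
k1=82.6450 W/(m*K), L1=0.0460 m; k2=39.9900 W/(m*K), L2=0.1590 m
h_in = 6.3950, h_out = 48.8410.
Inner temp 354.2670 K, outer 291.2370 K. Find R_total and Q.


R_conv_in = 1/(6.3950*3.9190) = 0.0399
R_1 = 0.0460/(82.6450*3.9190) = 0.0001
R_2 = 0.1590/(39.9900*3.9190) = 0.0010
R_conv_out = 1/(48.8410*3.9190) = 0.0052
R_total = 0.0463 K/W
Q = 63.0300 / 0.0463 = 1361.8670 W

R_total = 0.0463 K/W, Q = 1361.8670 W


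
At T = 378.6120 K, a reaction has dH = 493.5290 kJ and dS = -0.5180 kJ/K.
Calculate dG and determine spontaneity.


T*dS = 378.6120 * -0.5180 = -196.1210 kJ
dG = 493.5290 + 196.1210 = 689.6500 kJ (non-spontaneous)

dG = 689.6500 kJ, non-spontaneous


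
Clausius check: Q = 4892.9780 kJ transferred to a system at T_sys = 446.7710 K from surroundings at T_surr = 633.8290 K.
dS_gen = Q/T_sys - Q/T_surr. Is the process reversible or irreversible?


dS_sys = 4892.9780/446.7710 = 10.9519 kJ/K
dS_surr = -4892.9780/633.8290 = -7.7197 kJ/K
dS_gen = 10.9519 - 7.7197 = 3.2322 kJ/K (irreversible)

dS_gen = 3.2322 kJ/K, irreversible


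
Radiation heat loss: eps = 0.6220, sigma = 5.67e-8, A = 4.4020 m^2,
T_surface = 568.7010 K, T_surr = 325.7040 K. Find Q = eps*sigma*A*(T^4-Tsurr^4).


T^4 = 1.0460e+11
Tsurr^4 = 1.1254e+10
Q = 0.6220 * 5.67e-8 * 4.4020 * 9.3347e+10 = 14491.9140 W

14491.9140 W


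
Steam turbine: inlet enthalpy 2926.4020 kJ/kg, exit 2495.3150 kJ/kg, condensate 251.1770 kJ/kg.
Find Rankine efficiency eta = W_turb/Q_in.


W = 431.0870 kJ/kg
Q_in = 2675.2250 kJ/kg
eta = 0.1611 = 16.1140%

eta = 16.1140%


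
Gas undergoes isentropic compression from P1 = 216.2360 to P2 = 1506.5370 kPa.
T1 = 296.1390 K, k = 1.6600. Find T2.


(k-1)/k = 0.3976
(P2/P1)^exp = 2.1637
T2 = 296.1390 * 2.1637 = 640.7445 K

640.7445 K


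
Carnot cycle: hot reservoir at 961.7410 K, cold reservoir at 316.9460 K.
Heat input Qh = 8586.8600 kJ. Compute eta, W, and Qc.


eta = 1 - 316.9460/961.7410 = 0.6704
W = 0.6704 * 8586.8600 = 5757.0223 kJ
Qc = 8586.8600 - 5757.0223 = 2829.8377 kJ

eta = 67.0446%, W = 5757.0223 kJ, Qc = 2829.8377 kJ


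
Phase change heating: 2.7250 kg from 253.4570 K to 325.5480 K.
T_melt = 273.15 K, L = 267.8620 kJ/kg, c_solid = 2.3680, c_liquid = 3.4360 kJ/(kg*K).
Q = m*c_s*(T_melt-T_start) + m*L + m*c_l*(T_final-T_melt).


Q1 (sensible, solid) = 2.7250 * 2.3680 * 19.6930 = 127.0750 kJ
Q2 (latent) = 2.7250 * 267.8620 = 729.9240 kJ
Q3 (sensible, liquid) = 2.7250 * 3.4360 * 52.3980 = 490.6077 kJ
Q_total = 1347.6067 kJ

1347.6067 kJ


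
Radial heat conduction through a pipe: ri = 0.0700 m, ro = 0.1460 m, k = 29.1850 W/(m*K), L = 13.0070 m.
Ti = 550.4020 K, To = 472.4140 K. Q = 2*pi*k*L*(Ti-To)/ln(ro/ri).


dT = 77.9880 K
ln(ro/ri) = 0.7351
Q = 2*pi*29.1850*13.0070*77.9880 / 0.7351 = 253041.2612 W

253041.2612 W


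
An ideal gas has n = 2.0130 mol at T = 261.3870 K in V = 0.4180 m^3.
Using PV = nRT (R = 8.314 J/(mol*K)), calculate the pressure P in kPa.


P = nRT/V = 2.0130 * 8.314 * 261.3870 / 0.4180
= 4374.5943 / 0.4180 = 10465.5365 Pa = 10.4655 kPa

10.4655 kPa


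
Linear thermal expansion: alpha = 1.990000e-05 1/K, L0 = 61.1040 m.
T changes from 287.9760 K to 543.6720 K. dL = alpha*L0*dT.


dT = 255.6960 K
dL = 1.990000e-05 * 61.1040 * 255.6960 = 0.310919 m
L_final = 61.414919 m

dL = 0.310919 m


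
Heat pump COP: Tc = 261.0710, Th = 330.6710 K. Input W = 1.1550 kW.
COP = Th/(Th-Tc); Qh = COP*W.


COP = 330.6710 / 69.6000 = 4.7510
Qh = 4.7510 * 1.1550 = 5.4874 kW

COP = 4.7510, Qh = 5.4874 kW


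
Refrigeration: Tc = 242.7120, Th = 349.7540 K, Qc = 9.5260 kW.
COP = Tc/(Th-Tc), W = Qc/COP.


COP = 242.7120 / 107.0420 = 2.2674
W = 9.5260 / 2.2674 = 4.2012 kW

COP = 2.2674, W = 4.2012 kW


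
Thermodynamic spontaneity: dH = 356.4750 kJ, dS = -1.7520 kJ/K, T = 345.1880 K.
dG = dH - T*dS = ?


T*dS = 345.1880 * -1.7520 = -604.7694 kJ
dG = 356.4750 + 604.7694 = 961.2444 kJ (non-spontaneous)

dG = 961.2444 kJ, non-spontaneous


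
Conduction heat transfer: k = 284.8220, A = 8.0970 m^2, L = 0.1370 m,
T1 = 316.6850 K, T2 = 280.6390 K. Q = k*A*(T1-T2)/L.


dT = 36.0460 K
Q = 284.8220 * 8.0970 * 36.0460 / 0.1370 = 606784.0861 W

606784.0861 W


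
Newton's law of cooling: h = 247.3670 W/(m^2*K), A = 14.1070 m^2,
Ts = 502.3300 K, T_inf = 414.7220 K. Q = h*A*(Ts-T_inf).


dT = 87.6080 K
Q = 247.3670 * 14.1070 * 87.6080 = 305717.4260 W

305717.4260 W


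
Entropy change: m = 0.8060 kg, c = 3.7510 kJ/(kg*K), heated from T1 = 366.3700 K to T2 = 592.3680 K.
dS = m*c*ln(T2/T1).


T2/T1 = 1.6169
ln(T2/T1) = 0.4805
dS = 0.8060 * 3.7510 * 0.4805 = 1.4527 kJ/K

1.4527 kJ/K


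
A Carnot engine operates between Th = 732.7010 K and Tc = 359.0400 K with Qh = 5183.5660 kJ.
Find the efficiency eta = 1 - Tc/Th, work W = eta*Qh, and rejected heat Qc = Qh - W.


eta = 1 - 359.0400/732.7010 = 0.5100
W = 0.5100 * 5183.5660 = 2643.5019 kJ
Qc = 5183.5660 - 2643.5019 = 2540.0641 kJ

eta = 50.9977%, W = 2643.5019 kJ, Qc = 2540.0641 kJ


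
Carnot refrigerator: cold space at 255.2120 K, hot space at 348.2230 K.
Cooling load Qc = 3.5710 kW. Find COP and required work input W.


COP = 255.2120 / 93.0110 = 2.7439
W = 3.5710 / 2.7439 = 1.3014 kW

COP = 2.7439, W = 1.3014 kW


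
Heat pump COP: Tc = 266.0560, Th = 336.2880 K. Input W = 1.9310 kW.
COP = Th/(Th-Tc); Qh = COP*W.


COP = 336.2880 / 70.2320 = 4.7882
Qh = 4.7882 * 1.9310 = 9.2461 kW

COP = 4.7882, Qh = 9.2461 kW


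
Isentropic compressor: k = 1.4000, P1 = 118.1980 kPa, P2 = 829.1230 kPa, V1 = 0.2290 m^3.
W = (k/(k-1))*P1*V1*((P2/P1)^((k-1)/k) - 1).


(k-1)/k = 0.2857
(P2/P1)^exp = 1.7447
W = 3.5000 * 118.1980 * 0.2290 * (1.7447 - 1) = 70.5482 kJ

70.5482 kJ


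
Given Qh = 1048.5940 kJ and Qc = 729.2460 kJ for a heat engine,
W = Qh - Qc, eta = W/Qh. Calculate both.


W = 1048.5940 - 729.2460 = 319.3480 kJ
eta = 319.3480 / 1048.5940 = 0.3045 = 30.4549%

W = 319.3480 kJ, eta = 30.4549%


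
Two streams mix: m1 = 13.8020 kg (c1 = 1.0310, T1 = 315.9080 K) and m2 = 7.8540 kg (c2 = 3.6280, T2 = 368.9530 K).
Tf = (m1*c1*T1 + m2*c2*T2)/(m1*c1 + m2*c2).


num = 15008.3891
den = 42.7242
Tf = 351.2856 K

351.2856 K


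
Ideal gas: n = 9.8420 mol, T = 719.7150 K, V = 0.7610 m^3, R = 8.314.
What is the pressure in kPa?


P = nRT/V = 9.8420 * 8.314 * 719.7150 / 0.7610
= 58891.6788 / 0.7610 = 77387.2258 Pa = 77.3872 kPa

77.3872 kPa


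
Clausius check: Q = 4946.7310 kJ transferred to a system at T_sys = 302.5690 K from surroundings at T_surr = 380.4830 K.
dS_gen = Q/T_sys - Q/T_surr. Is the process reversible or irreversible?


dS_sys = 4946.7310/302.5690 = 16.3491 kJ/K
dS_surr = -4946.7310/380.4830 = -13.0012 kJ/K
dS_gen = 16.3491 - 13.0012 = 3.3479 kJ/K (irreversible)

dS_gen = 3.3479 kJ/K, irreversible


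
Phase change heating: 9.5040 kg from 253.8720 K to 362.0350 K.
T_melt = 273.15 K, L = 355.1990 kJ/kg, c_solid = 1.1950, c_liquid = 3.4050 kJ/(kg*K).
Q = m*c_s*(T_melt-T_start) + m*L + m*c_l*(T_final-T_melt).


Q1 (sensible, solid) = 9.5040 * 1.1950 * 19.2780 = 218.9456 kJ
Q2 (latent) = 9.5040 * 355.1990 = 3375.8113 kJ
Q3 (sensible, liquid) = 9.5040 * 3.4050 * 88.8850 = 2876.4182 kJ
Q_total = 6471.1751 kJ

6471.1751 kJ


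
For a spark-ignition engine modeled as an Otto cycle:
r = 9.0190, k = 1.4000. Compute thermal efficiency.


r^(k-1) = 2.4103
eta = 1 - 1/2.4103 = 0.5851 = 58.5106%

58.5106%


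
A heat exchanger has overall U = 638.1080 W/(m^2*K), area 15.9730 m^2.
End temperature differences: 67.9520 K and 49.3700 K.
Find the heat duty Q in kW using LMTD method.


LMTD = 58.1672 K
Q = 638.1080 * 15.9730 * 58.1672 = 592868.7015 W = 592.8687 kW

592.8687 kW


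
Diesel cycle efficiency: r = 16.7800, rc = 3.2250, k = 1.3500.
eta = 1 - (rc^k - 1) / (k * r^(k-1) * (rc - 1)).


r^(k-1) = 2.6833
rc^k = 4.8586
eta = 0.5213 = 52.1267%

52.1267%


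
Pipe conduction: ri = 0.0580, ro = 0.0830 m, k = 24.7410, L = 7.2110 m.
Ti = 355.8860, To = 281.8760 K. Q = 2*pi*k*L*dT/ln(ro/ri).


dT = 74.0100 K
ln(ro/ri) = 0.3584
Q = 2*pi*24.7410*7.2110*74.0100 / 0.3584 = 231482.3742 W

231482.3742 W


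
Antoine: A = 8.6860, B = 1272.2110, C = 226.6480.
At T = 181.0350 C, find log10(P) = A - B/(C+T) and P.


C+T = 407.6830
B/(C+T) = 3.1206
log10(P) = 8.6860 - 3.1206 = 5.5654
P = 10^5.5654 = 367630.2243 mmHg

367630.2243 mmHg


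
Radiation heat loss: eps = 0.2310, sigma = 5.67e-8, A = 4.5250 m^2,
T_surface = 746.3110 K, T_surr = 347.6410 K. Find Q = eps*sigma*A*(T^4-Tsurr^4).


T^4 = 3.1023e+11
Tsurr^4 = 1.4606e+10
Q = 0.2310 * 5.67e-8 * 4.5250 * 2.9562e+11 = 17520.6024 W

17520.6024 W


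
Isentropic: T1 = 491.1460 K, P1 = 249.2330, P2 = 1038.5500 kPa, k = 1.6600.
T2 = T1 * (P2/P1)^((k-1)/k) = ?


(k-1)/k = 0.3976
(P2/P1)^exp = 1.7637
T2 = 491.1460 * 1.7637 = 866.2551 K

866.2551 K


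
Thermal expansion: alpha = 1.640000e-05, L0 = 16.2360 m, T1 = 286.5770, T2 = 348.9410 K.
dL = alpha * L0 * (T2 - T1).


dT = 62.3640 K
dL = 1.640000e-05 * 16.2360 * 62.3640 = 0.016606 m
L_final = 16.252606 m

dL = 0.016606 m


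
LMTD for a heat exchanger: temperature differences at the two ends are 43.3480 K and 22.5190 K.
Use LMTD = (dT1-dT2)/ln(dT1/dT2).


dT1/dT2 = 1.9250
ln(dT1/dT2) = 0.6549
LMTD = 20.8290 / 0.6549 = 31.8048 K

31.8048 K


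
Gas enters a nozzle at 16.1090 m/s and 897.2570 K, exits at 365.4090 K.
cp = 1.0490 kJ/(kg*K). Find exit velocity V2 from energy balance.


dT = 531.8480 K
2*cp*1000*dT = 1115817.1040
V1^2 = 259.4999
V2 = sqrt(1116076.6039) = 1056.4453 m/s

1056.4453 m/s


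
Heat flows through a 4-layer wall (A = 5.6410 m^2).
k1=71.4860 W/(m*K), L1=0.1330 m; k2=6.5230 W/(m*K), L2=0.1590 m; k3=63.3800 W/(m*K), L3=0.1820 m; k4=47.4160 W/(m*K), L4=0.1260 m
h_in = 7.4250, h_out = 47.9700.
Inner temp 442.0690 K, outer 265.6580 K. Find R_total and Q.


R_conv_in = 1/(7.4250*5.6410) = 0.0239
R_1 = 0.1330/(71.4860*5.6410) = 0.0003
R_2 = 0.1590/(6.5230*5.6410) = 0.0043
R_3 = 0.1820/(63.3800*5.6410) = 0.0005
R_4 = 0.1260/(47.4160*5.6410) = 0.0005
R_conv_out = 1/(47.9700*5.6410) = 0.0037
R_total = 0.0332 K/W
Q = 176.4110 / 0.0332 = 5313.3010 W

R_total = 0.0332 K/W, Q = 5313.3010 W


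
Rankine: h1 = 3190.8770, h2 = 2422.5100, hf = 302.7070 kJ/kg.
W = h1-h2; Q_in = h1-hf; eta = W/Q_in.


W = 768.3670 kJ/kg
Q_in = 2888.1700 kJ/kg
eta = 0.2660 = 26.6039%

eta = 26.6039%


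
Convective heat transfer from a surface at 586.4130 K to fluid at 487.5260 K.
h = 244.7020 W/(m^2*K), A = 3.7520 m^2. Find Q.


dT = 98.8870 K
Q = 244.7020 * 3.7520 * 98.8870 = 90790.3207 W

90790.3207 W


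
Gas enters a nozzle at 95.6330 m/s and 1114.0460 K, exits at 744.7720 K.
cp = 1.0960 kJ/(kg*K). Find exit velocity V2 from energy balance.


dT = 369.2740 K
2*cp*1000*dT = 809448.6080
V1^2 = 9145.6707
V2 = sqrt(818594.2787) = 904.7620 m/s

904.7620 m/s


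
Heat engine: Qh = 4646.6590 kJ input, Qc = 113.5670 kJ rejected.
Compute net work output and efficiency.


W = 4646.6590 - 113.5670 = 4533.0920 kJ
eta = 4533.0920 / 4646.6590 = 0.9756 = 97.5559%

W = 4533.0920 kJ, eta = 97.5559%


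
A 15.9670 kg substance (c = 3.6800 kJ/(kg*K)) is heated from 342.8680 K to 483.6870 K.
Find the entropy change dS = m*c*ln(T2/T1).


T2/T1 = 1.4107
ln(T2/T1) = 0.3441
dS = 15.9670 * 3.6800 * 0.3441 = 20.2184 kJ/K

20.2184 kJ/K


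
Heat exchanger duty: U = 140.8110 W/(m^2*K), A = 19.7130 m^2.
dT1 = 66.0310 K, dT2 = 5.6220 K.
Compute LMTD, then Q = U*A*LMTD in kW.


LMTD = 24.5222 K
Q = 140.8110 * 19.7130 * 24.5222 = 68069.0229 W = 68.0690 kW

68.0690 kW


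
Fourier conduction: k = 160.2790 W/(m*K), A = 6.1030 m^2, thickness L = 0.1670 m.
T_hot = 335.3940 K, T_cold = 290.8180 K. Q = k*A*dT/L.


dT = 44.5760 K
Q = 160.2790 * 6.1030 * 44.5760 / 0.1670 = 261098.6448 W

261098.6448 W


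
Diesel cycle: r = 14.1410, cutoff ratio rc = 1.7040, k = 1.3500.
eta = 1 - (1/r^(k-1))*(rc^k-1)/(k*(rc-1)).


r^(k-1) = 2.5274
rc^k = 2.0534
eta = 0.5614 = 56.1430%

56.1430%


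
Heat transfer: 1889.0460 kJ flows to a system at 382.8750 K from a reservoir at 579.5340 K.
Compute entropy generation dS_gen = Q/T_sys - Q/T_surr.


dS_sys = 1889.0460/382.8750 = 4.9338 kJ/K
dS_surr = -1889.0460/579.5340 = -3.2596 kJ/K
dS_gen = 4.9338 - 3.2596 = 1.6743 kJ/K (irreversible)

dS_gen = 1.6743 kJ/K, irreversible


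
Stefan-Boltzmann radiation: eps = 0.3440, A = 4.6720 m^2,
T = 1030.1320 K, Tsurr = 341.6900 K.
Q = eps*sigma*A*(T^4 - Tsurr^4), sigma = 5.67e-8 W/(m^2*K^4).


T^4 = 1.1261e+12
Tsurr^4 = 1.3631e+10
Q = 0.3440 * 5.67e-8 * 4.6720 * 1.1125e+12 = 101374.0330 W

101374.0330 W


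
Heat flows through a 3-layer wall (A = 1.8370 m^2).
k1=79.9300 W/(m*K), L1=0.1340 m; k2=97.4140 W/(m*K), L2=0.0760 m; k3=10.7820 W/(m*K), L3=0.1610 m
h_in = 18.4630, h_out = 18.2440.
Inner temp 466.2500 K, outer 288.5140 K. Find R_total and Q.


R_conv_in = 1/(18.4630*1.8370) = 0.0295
R_1 = 0.1340/(79.9300*1.8370) = 0.0009
R_2 = 0.0760/(97.4140*1.8370) = 0.0004
R_3 = 0.1610/(10.7820*1.8370) = 0.0081
R_conv_out = 1/(18.2440*1.8370) = 0.0298
R_total = 0.0688 K/W
Q = 177.7360 / 0.0688 = 2583.8166 W

R_total = 0.0688 K/W, Q = 2583.8166 W


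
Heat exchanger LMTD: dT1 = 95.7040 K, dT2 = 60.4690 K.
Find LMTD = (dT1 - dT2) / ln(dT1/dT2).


dT1/dT2 = 1.5827
ln(dT1/dT2) = 0.4591
LMTD = 35.2350 / 0.4591 = 76.7431 K

76.7431 K


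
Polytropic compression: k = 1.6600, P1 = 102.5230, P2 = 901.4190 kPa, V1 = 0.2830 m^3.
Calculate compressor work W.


(k-1)/k = 0.3976
(P2/P1)^exp = 2.3734
W = 2.5152 * 102.5230 * 0.2830 * (2.3734 - 1) = 100.2219 kJ

100.2219 kJ


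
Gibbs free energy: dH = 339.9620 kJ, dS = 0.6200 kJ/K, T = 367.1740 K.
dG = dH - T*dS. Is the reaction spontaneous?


T*dS = 367.1740 * 0.6200 = 227.6479 kJ
dG = 339.9620 - 227.6479 = 112.3141 kJ (non-spontaneous)

dG = 112.3141 kJ, non-spontaneous


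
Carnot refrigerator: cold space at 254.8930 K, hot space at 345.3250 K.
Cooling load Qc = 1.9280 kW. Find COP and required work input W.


COP = 254.8930 / 90.4320 = 2.8186
W = 1.9280 / 2.8186 = 0.6840 kW

COP = 2.8186, W = 0.6840 kW


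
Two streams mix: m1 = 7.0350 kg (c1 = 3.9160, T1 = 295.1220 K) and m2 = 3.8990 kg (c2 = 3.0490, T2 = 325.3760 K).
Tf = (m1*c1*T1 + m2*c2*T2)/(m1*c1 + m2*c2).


num = 11998.4202
den = 39.4371
Tf = 304.2419 K

304.2419 K


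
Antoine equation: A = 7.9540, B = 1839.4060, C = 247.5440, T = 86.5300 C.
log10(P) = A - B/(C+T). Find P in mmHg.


C+T = 334.0740
B/(C+T) = 5.5060
log10(P) = 7.9540 - 5.5060 = 2.4480
P = 10^2.4480 = 280.5539 mmHg

280.5539 mmHg


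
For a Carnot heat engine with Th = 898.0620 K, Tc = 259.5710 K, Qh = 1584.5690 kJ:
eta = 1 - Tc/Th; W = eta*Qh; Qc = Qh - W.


eta = 1 - 259.5710/898.0620 = 0.7110
W = 0.7110 * 1584.5690 = 1126.5737 kJ
Qc = 1584.5690 - 1126.5737 = 457.9953 kJ

eta = 71.0965%, W = 1126.5737 kJ, Qc = 457.9953 kJ


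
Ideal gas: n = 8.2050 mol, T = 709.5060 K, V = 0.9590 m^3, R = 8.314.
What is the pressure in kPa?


P = nRT/V = 8.2050 * 8.314 * 709.5060 / 0.9590
= 48399.9238 / 0.9590 = 50469.1593 Pa = 50.4692 kPa

50.4692 kPa


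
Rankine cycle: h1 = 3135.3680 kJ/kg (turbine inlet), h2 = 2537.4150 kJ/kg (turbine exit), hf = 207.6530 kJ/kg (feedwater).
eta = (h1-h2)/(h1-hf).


W = 597.9530 kJ/kg
Q_in = 2927.7150 kJ/kg
eta = 0.2042 = 20.4239%

eta = 20.4239%


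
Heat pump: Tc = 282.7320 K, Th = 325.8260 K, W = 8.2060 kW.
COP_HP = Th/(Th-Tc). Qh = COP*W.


COP = 325.8260 / 43.0940 = 7.5608
Qh = 7.5608 * 8.2060 = 62.0441 kW

COP = 7.5608, Qh = 62.0441 kW


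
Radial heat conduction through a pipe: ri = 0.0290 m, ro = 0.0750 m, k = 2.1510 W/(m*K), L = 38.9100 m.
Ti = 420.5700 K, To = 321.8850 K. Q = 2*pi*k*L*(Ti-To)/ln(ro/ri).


dT = 98.6850 K
ln(ro/ri) = 0.9502
Q = 2*pi*2.1510*38.9100*98.6850 / 0.9502 = 54616.1592 W

54616.1592 W


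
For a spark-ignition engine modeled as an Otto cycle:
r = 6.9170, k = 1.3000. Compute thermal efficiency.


r^(k-1) = 1.7864
eta = 1 - 1/1.7864 = 0.4402 = 44.0211%

44.0211%


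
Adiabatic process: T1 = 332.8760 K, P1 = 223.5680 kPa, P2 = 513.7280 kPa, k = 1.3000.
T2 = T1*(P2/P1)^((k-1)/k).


(k-1)/k = 0.2308
(P2/P1)^exp = 1.2117
T2 = 332.8760 * 1.2117 = 403.3340 K

403.3340 K


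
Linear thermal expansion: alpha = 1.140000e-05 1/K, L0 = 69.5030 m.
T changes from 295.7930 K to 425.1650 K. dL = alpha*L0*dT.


dT = 129.3720 K
dL = 1.140000e-05 * 69.5030 * 129.3720 = 0.102506 m
L_final = 69.605506 m

dL = 0.102506 m


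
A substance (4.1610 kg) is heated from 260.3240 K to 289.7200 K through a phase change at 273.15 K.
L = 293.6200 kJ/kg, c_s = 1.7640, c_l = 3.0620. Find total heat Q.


Q1 (sensible, solid) = 4.1610 * 1.7640 * 12.8260 = 94.1429 kJ
Q2 (latent) = 4.1610 * 293.6200 = 1221.7528 kJ
Q3 (sensible, liquid) = 4.1610 * 3.0620 * 16.5700 = 211.1181 kJ
Q_total = 1527.0138 kJ

1527.0138 kJ


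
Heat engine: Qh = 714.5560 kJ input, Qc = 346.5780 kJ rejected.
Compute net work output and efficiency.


W = 714.5560 - 346.5780 = 367.9780 kJ
eta = 367.9780 / 714.5560 = 0.5150 = 51.4974%

W = 367.9780 kJ, eta = 51.4974%


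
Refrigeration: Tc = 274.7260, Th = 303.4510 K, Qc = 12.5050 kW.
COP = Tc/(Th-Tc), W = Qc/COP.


COP = 274.7260 / 28.7250 = 9.5640
W = 12.5050 / 9.5640 = 1.3075 kW

COP = 9.5640, W = 1.3075 kW


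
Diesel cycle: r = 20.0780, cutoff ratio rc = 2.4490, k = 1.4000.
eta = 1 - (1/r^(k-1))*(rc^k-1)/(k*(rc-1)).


r^(k-1) = 3.3196
rc^k = 3.5042
eta = 0.6281 = 62.8141%

62.8141%


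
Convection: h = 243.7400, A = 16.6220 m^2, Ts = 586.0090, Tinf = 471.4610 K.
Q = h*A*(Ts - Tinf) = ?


dT = 114.5480 K
Q = 243.7400 * 16.6220 * 114.5480 = 464085.0685 W

464085.0685 W


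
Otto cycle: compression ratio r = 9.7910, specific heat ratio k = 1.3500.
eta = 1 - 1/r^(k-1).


r^(k-1) = 2.2222
eta = 1 - 1/2.2222 = 0.5500 = 55.0002%

55.0002%


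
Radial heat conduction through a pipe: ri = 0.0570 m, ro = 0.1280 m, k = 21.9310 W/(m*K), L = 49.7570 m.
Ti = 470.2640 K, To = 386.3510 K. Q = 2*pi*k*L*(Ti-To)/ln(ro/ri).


dT = 83.9130 K
ln(ro/ri) = 0.8090
Q = 2*pi*21.9310*49.7570*83.9130 / 0.8090 = 711188.1191 W

711188.1191 W


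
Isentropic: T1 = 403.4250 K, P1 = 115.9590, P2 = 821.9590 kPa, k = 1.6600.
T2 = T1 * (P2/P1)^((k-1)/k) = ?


(k-1)/k = 0.3976
(P2/P1)^exp = 2.1786
T2 = 403.4250 * 2.1786 = 878.8840 K

878.8840 K


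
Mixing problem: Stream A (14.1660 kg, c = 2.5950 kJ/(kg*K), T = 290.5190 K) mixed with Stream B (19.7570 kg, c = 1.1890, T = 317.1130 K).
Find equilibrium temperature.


num = 18129.0268
den = 60.2518
Tf = 300.8875 K

300.8875 K


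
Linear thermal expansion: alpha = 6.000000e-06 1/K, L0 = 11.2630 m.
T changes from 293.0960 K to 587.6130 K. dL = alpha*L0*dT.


dT = 294.5170 K
dL = 6.000000e-06 * 11.2630 * 294.5170 = 0.019903 m
L_final = 11.282903 m

dL = 0.019903 m


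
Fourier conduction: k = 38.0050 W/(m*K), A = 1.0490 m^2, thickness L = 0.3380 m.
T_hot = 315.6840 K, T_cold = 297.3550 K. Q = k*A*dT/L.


dT = 18.3290 K
Q = 38.0050 * 1.0490 * 18.3290 / 0.3380 = 2161.9134 W

2161.9134 W


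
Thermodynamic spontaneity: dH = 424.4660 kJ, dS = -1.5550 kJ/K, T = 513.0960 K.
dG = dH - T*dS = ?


T*dS = 513.0960 * -1.5550 = -797.8643 kJ
dG = 424.4660 + 797.8643 = 1222.3303 kJ (non-spontaneous)

dG = 1222.3303 kJ, non-spontaneous


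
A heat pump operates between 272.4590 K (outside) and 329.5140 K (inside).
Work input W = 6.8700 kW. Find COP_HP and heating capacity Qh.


COP = 329.5140 / 57.0550 = 5.7754
Qh = 5.7754 * 6.8700 = 39.6768 kW

COP = 5.7754, Qh = 39.6768 kW


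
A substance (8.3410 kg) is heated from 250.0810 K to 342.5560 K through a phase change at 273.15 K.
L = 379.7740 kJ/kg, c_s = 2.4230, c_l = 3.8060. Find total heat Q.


Q1 (sensible, solid) = 8.3410 * 2.4230 * 23.0690 = 466.2301 kJ
Q2 (latent) = 8.3410 * 379.7740 = 3167.6949 kJ
Q3 (sensible, liquid) = 8.3410 * 3.8060 * 69.4060 = 2203.3522 kJ
Q_total = 5837.2772 kJ

5837.2772 kJ


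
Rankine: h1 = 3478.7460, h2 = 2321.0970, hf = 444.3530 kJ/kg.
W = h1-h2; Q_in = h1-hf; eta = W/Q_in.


W = 1157.6490 kJ/kg
Q_in = 3034.3930 kJ/kg
eta = 0.3815 = 38.1509%

eta = 38.1509%


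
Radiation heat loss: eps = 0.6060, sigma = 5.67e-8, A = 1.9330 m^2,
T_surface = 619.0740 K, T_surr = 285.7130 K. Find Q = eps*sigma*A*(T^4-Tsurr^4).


T^4 = 1.4688e+11
Tsurr^4 = 6.6638e+09
Q = 0.6060 * 5.67e-8 * 1.9330 * 1.4022e+11 = 9313.0896 W

9313.0896 W


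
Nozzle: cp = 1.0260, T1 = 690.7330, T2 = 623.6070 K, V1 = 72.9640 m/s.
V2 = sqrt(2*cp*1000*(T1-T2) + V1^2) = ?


dT = 67.1260 K
2*cp*1000*dT = 137742.5520
V1^2 = 5323.7453
V2 = sqrt(143066.2973) = 378.2411 m/s

378.2411 m/s


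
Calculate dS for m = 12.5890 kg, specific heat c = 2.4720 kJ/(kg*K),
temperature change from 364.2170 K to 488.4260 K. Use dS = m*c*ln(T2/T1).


T2/T1 = 1.3410
ln(T2/T1) = 0.2934
dS = 12.5890 * 2.4720 * 0.2934 = 9.1318 kJ/K

9.1318 kJ/K
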